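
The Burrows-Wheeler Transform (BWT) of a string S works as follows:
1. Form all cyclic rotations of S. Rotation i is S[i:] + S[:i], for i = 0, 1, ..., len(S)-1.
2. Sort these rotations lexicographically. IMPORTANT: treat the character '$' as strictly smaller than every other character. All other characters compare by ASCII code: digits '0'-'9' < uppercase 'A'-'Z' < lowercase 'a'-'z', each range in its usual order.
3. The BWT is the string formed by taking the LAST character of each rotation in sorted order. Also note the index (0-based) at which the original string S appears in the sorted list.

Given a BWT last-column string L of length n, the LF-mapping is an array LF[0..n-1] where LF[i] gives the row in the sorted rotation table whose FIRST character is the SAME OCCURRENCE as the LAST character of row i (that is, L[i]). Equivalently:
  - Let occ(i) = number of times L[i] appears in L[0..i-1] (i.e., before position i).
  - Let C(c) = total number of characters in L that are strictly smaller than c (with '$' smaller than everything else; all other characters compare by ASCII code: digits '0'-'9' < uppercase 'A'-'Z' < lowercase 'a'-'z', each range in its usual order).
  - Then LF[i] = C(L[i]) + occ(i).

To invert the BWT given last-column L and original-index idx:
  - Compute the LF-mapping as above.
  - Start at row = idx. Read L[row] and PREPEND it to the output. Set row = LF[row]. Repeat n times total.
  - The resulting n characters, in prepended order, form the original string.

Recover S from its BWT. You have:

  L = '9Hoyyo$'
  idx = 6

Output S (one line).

Answer: yoyoH9$

Derivation:
LF mapping: 1 2 3 5 6 4 0
Walk LF starting at row 6, prepending L[row]:
  step 1: row=6, L[6]='$', prepend. Next row=LF[6]=0
  step 2: row=0, L[0]='9', prepend. Next row=LF[0]=1
  step 3: row=1, L[1]='H', prepend. Next row=LF[1]=2
  step 4: row=2, L[2]='o', prepend. Next row=LF[2]=3
  step 5: row=3, L[3]='y', prepend. Next row=LF[3]=5
  step 6: row=5, L[5]='o', prepend. Next row=LF[5]=4
  step 7: row=4, L[4]='y', prepend. Next row=LF[4]=6
Reversed output: yoyoH9$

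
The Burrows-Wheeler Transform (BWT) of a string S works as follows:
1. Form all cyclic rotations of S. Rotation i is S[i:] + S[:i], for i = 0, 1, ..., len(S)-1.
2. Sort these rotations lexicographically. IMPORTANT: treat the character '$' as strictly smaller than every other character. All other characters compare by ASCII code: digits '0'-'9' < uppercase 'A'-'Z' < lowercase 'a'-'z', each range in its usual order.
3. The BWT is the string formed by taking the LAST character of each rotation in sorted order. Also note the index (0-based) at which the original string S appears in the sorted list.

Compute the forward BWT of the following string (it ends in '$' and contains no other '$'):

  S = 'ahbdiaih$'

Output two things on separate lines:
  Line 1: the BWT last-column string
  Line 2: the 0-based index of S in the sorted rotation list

All 9 rotations (rotation i = S[i:]+S[:i]):
  rot[0] = ahbdiaih$
  rot[1] = hbdiaih$a
  rot[2] = bdiaih$ah
  rot[3] = diaih$ahb
  rot[4] = iaih$ahbd
  rot[5] = aih$ahbdi
  rot[6] = ih$ahbdia
  rot[7] = h$ahbdiai
  rot[8] = $ahbdiaih
Sorted (with $ < everything):
  sorted[0] = $ahbdiaih  (last char: 'h')
  sorted[1] = ahbdiaih$  (last char: '$')
  sorted[2] = aih$ahbdi  (last char: 'i')
  sorted[3] = bdiaih$ah  (last char: 'h')
  sorted[4] = diaih$ahb  (last char: 'b')
  sorted[5] = h$ahbdiai  (last char: 'i')
  sorted[6] = hbdiaih$a  (last char: 'a')
  sorted[7] = iaih$ahbd  (last char: 'd')
  sorted[8] = ih$ahbdia  (last char: 'a')
Last column: h$ihbiada
Original string S is at sorted index 1

Answer: h$ihbiada
1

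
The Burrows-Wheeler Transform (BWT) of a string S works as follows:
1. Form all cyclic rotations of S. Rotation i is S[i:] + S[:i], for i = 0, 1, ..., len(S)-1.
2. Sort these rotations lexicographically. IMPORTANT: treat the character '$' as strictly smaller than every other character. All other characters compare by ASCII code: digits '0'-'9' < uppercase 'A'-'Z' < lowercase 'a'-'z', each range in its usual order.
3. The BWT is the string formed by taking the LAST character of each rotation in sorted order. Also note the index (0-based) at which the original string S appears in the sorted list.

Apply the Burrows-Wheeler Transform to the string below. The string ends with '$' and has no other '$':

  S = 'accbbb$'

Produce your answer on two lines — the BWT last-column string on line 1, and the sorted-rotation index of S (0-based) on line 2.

All 7 rotations (rotation i = S[i:]+S[:i]):
  rot[0] = accbbb$
  rot[1] = ccbbb$a
  rot[2] = cbbb$ac
  rot[3] = bbb$acc
  rot[4] = bb$accb
  rot[5] = b$accbb
  rot[6] = $accbbb
Sorted (with $ < everything):
  sorted[0] = $accbbb  (last char: 'b')
  sorted[1] = accbbb$  (last char: '$')
  sorted[2] = b$accbb  (last char: 'b')
  sorted[3] = bb$accb  (last char: 'b')
  sorted[4] = bbb$acc  (last char: 'c')
  sorted[5] = cbbb$ac  (last char: 'c')
  sorted[6] = ccbbb$a  (last char: 'a')
Last column: b$bbcca
Original string S is at sorted index 1

Answer: b$bbcca
1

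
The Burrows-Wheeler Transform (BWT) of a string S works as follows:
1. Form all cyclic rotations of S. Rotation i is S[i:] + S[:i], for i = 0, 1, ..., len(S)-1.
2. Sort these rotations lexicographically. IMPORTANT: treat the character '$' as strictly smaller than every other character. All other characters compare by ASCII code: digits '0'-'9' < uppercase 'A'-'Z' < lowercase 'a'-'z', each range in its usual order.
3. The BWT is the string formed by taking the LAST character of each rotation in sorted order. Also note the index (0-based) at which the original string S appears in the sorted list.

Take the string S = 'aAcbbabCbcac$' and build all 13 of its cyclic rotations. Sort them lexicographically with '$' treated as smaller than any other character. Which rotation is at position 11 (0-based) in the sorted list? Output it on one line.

Answer: cac$aAcbbabCb

Derivation:
All 13 rotations (rotation i = S[i:]+S[:i]):
  rot[0] = aAcbbabCbcac$
  rot[1] = AcbbabCbcac$a
  rot[2] = cbbabCbcac$aA
  rot[3] = bbabCbcac$aAc
  rot[4] = babCbcac$aAcb
  rot[5] = abCbcac$aAcbb
  rot[6] = bCbcac$aAcbba
  rot[7] = Cbcac$aAcbbab
  rot[8] = bcac$aAcbbabC
  rot[9] = cac$aAcbbabCb
  rot[10] = ac$aAcbbabCbc
  rot[11] = c$aAcbbabCbca
  rot[12] = $aAcbbabCbcac
Sorted (with $ < everything):
  sorted[0] = $aAcbbabCbcac
  sorted[1] = AcbbabCbcac$a
  sorted[2] = Cbcac$aAcbbab
  sorted[3] = aAcbbabCbcac$
  sorted[4] = abCbcac$aAcbb
  sorted[5] = ac$aAcbbabCbc
  sorted[6] = bCbcac$aAcbba
  sorted[7] = babCbcac$aAcb
  sorted[8] = bbabCbcac$aAc
  sorted[9] = bcac$aAcbbabC
  sorted[10] = c$aAcbbabCbca
  sorted[11] = cac$aAcbbabCb
  sorted[12] = cbbabCbcac$aA
sorted[11] = cac$aAcbbabCb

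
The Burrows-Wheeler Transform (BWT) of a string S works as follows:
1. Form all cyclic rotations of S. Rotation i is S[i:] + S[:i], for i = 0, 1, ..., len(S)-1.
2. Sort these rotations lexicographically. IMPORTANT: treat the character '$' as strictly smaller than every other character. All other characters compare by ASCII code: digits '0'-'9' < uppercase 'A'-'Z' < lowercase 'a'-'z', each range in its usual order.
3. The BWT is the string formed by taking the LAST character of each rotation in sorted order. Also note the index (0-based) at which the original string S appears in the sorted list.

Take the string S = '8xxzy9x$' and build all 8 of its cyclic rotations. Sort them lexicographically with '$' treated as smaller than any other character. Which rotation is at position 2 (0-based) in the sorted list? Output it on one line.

Answer: 9x$8xxzy

Derivation:
All 8 rotations (rotation i = S[i:]+S[:i]):
  rot[0] = 8xxzy9x$
  rot[1] = xxzy9x$8
  rot[2] = xzy9x$8x
  rot[3] = zy9x$8xx
  rot[4] = y9x$8xxz
  rot[5] = 9x$8xxzy
  rot[6] = x$8xxzy9
  rot[7] = $8xxzy9x
Sorted (with $ < everything):
  sorted[0] = $8xxzy9x
  sorted[1] = 8xxzy9x$
  sorted[2] = 9x$8xxzy
  sorted[3] = x$8xxzy9
  sorted[4] = xxzy9x$8
  sorted[5] = xzy9x$8x
  sorted[6] = y9x$8xxz
  sorted[7] = zy9x$8xx
sorted[2] = 9x$8xxzy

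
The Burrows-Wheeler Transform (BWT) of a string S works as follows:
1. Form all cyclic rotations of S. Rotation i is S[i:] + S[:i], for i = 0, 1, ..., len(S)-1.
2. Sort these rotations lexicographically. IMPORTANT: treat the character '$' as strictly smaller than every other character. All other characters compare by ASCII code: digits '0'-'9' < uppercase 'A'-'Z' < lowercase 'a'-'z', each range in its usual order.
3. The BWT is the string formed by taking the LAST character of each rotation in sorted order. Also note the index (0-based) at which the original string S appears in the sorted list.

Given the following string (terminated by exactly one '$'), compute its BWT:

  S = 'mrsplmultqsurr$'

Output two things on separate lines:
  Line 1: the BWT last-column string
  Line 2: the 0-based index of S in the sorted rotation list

Answer: rpu$lstrumrqlms
3

Derivation:
All 15 rotations (rotation i = S[i:]+S[:i]):
  rot[0] = mrsplmultqsurr$
  rot[1] = rsplmultqsurr$m
  rot[2] = splmultqsurr$mr
  rot[3] = plmultqsurr$mrs
  rot[4] = lmultqsurr$mrsp
  rot[5] = multqsurr$mrspl
  rot[6] = ultqsurr$mrsplm
  rot[7] = ltqsurr$mrsplmu
  rot[8] = tqsurr$mrsplmul
  rot[9] = qsurr$mrsplmult
  rot[10] = surr$mrsplmultq
  rot[11] = urr$mrsplmultqs
  rot[12] = rr$mrsplmultqsu
  rot[13] = r$mrsplmultqsur
  rot[14] = $mrsplmultqsurr
Sorted (with $ < everything):
  sorted[0] = $mrsplmultqsurr  (last char: 'r')
  sorted[1] = lmultqsurr$mrsp  (last char: 'p')
  sorted[2] = ltqsurr$mrsplmu  (last char: 'u')
  sorted[3] = mrsplmultqsurr$  (last char: '$')
  sorted[4] = multqsurr$mrspl  (last char: 'l')
  sorted[5] = plmultqsurr$mrs  (last char: 's')
  sorted[6] = qsurr$mrsplmult  (last char: 't')
  sorted[7] = r$mrsplmultqsur  (last char: 'r')
  sorted[8] = rr$mrsplmultqsu  (last char: 'u')
  sorted[9] = rsplmultqsurr$m  (last char: 'm')
  sorted[10] = splmultqsurr$mr  (last char: 'r')
  sorted[11] = surr$mrsplmultq  (last char: 'q')
  sorted[12] = tqsurr$mrsplmul  (last char: 'l')
  sorted[13] = ultqsurr$mrsplm  (last char: 'm')
  sorted[14] = urr$mrsplmultqs  (last char: 's')
Last column: rpu$lstrumrqlms
Original string S is at sorted index 3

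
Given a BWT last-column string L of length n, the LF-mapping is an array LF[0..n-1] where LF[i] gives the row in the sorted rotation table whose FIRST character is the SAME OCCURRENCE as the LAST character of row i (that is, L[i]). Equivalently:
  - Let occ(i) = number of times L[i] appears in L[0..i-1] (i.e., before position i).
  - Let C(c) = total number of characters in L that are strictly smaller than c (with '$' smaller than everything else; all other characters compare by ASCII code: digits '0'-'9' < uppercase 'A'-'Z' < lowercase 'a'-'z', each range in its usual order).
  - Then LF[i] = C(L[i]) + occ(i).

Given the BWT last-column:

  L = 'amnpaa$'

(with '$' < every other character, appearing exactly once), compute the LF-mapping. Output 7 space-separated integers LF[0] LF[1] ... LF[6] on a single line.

Answer: 1 4 5 6 2 3 0

Derivation:
Char counts: '$':1, 'a':3, 'm':1, 'n':1, 'p':1
C (first-col start): C('$')=0, C('a')=1, C('m')=4, C('n')=5, C('p')=6
L[0]='a': occ=0, LF[0]=C('a')+0=1+0=1
L[1]='m': occ=0, LF[1]=C('m')+0=4+0=4
L[2]='n': occ=0, LF[2]=C('n')+0=5+0=5
L[3]='p': occ=0, LF[3]=C('p')+0=6+0=6
L[4]='a': occ=1, LF[4]=C('a')+1=1+1=2
L[5]='a': occ=2, LF[5]=C('a')+2=1+2=3
L[6]='$': occ=0, LF[6]=C('$')+0=0+0=0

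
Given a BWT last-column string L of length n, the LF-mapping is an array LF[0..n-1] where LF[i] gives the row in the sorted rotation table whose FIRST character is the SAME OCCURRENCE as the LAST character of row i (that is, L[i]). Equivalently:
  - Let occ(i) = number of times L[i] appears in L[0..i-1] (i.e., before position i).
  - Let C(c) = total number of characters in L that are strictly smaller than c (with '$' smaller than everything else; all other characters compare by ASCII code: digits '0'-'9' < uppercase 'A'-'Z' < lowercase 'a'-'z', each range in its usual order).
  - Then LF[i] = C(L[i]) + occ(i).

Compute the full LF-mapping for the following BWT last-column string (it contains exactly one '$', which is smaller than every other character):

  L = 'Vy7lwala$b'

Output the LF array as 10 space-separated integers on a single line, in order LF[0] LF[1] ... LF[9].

Char counts: '$':1, '7':1, 'V':1, 'a':2, 'b':1, 'l':2, 'w':1, 'y':1
C (first-col start): C('$')=0, C('7')=1, C('V')=2, C('a')=3, C('b')=5, C('l')=6, C('w')=8, C('y')=9
L[0]='V': occ=0, LF[0]=C('V')+0=2+0=2
L[1]='y': occ=0, LF[1]=C('y')+0=9+0=9
L[2]='7': occ=0, LF[2]=C('7')+0=1+0=1
L[3]='l': occ=0, LF[3]=C('l')+0=6+0=6
L[4]='w': occ=0, LF[4]=C('w')+0=8+0=8
L[5]='a': occ=0, LF[5]=C('a')+0=3+0=3
L[6]='l': occ=1, LF[6]=C('l')+1=6+1=7
L[7]='a': occ=1, LF[7]=C('a')+1=3+1=4
L[8]='$': occ=0, LF[8]=C('$')+0=0+0=0
L[9]='b': occ=0, LF[9]=C('b')+0=5+0=5

Answer: 2 9 1 6 8 3 7 4 0 5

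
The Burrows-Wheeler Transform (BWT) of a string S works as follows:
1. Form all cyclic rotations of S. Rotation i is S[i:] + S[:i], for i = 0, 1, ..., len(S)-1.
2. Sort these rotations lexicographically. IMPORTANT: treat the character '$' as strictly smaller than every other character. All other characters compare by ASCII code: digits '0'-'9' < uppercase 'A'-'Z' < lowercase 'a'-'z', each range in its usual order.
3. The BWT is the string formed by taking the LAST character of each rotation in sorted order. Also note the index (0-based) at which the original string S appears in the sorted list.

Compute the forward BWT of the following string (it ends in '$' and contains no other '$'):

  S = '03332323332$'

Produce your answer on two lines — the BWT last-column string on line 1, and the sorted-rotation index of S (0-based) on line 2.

All 12 rotations (rotation i = S[i:]+S[:i]):
  rot[0] = 03332323332$
  rot[1] = 3332323332$0
  rot[2] = 332323332$03
  rot[3] = 32323332$033
  rot[4] = 2323332$0333
  rot[5] = 323332$03332
  rot[6] = 23332$033323
  rot[7] = 3332$0333232
  rot[8] = 332$03332323
  rot[9] = 32$033323233
  rot[10] = 2$0333232333
  rot[11] = $03332323332
Sorted (with $ < everything):
  sorted[0] = $03332323332  (last char: '2')
  sorted[1] = 03332323332$  (last char: '$')
  sorted[2] = 2$0333232333  (last char: '3')
  sorted[3] = 2323332$0333  (last char: '3')
  sorted[4] = 23332$033323  (last char: '3')
  sorted[5] = 32$033323233  (last char: '3')
  sorted[6] = 32323332$033  (last char: '3')
  sorted[7] = 323332$03332  (last char: '2')
  sorted[8] = 332$03332323  (last char: '3')
  sorted[9] = 332323332$03  (last char: '3')
  sorted[10] = 3332$0333232  (last char: '2')
  sorted[11] = 3332323332$0  (last char: '0')
Last column: 2$3333323320
Original string S is at sorted index 1

Answer: 2$3333323320
1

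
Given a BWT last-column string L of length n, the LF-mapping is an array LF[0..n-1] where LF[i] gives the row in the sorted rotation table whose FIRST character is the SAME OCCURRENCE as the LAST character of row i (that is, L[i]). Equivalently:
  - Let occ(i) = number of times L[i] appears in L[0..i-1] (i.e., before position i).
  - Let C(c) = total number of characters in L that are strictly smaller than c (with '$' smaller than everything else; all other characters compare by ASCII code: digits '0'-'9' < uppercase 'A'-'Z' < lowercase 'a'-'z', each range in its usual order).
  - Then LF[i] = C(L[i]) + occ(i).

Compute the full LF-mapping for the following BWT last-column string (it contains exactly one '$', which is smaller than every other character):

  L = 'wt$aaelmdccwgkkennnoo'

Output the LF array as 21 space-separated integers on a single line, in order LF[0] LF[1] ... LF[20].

Char counts: '$':1, 'a':2, 'c':2, 'd':1, 'e':2, 'g':1, 'k':2, 'l':1, 'm':1, 'n':3, 'o':2, 't':1, 'w':2
C (first-col start): C('$')=0, C('a')=1, C('c')=3, C('d')=5, C('e')=6, C('g')=8, C('k')=9, C('l')=11, C('m')=12, C('n')=13, C('o')=16, C('t')=18, C('w')=19
L[0]='w': occ=0, LF[0]=C('w')+0=19+0=19
L[1]='t': occ=0, LF[1]=C('t')+0=18+0=18
L[2]='$': occ=0, LF[2]=C('$')+0=0+0=0
L[3]='a': occ=0, LF[3]=C('a')+0=1+0=1
L[4]='a': occ=1, LF[4]=C('a')+1=1+1=2
L[5]='e': occ=0, LF[5]=C('e')+0=6+0=6
L[6]='l': occ=0, LF[6]=C('l')+0=11+0=11
L[7]='m': occ=0, LF[7]=C('m')+0=12+0=12
L[8]='d': occ=0, LF[8]=C('d')+0=5+0=5
L[9]='c': occ=0, LF[9]=C('c')+0=3+0=3
L[10]='c': occ=1, LF[10]=C('c')+1=3+1=4
L[11]='w': occ=1, LF[11]=C('w')+1=19+1=20
L[12]='g': occ=0, LF[12]=C('g')+0=8+0=8
L[13]='k': occ=0, LF[13]=C('k')+0=9+0=9
L[14]='k': occ=1, LF[14]=C('k')+1=9+1=10
L[15]='e': occ=1, LF[15]=C('e')+1=6+1=7
L[16]='n': occ=0, LF[16]=C('n')+0=13+0=13
L[17]='n': occ=1, LF[17]=C('n')+1=13+1=14
L[18]='n': occ=2, LF[18]=C('n')+2=13+2=15
L[19]='o': occ=0, LF[19]=C('o')+0=16+0=16
L[20]='o': occ=1, LF[20]=C('o')+1=16+1=17

Answer: 19 18 0 1 2 6 11 12 5 3 4 20 8 9 10 7 13 14 15 16 17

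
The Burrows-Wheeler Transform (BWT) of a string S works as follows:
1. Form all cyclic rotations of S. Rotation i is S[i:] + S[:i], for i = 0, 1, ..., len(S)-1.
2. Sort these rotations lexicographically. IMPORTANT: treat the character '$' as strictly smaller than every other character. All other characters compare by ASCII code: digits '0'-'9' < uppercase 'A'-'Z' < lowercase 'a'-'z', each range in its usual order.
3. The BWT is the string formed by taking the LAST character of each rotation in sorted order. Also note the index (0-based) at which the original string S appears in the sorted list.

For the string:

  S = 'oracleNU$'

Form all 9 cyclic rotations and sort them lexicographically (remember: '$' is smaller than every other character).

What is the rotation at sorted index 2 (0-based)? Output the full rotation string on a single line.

All 9 rotations (rotation i = S[i:]+S[:i]):
  rot[0] = oracleNU$
  rot[1] = racleNU$o
  rot[2] = acleNU$or
  rot[3] = cleNU$ora
  rot[4] = leNU$orac
  rot[5] = eNU$oracl
  rot[6] = NU$oracle
  rot[7] = U$oracleN
  rot[8] = $oracleNU
Sorted (with $ < everything):
  sorted[0] = $oracleNU
  sorted[1] = NU$oracle
  sorted[2] = U$oracleN
  sorted[3] = acleNU$or
  sorted[4] = cleNU$ora
  sorted[5] = eNU$oracl
  sorted[6] = leNU$orac
  sorted[7] = oracleNU$
  sorted[8] = racleNU$o
sorted[2] = U$oracleN

Answer: U$oracleN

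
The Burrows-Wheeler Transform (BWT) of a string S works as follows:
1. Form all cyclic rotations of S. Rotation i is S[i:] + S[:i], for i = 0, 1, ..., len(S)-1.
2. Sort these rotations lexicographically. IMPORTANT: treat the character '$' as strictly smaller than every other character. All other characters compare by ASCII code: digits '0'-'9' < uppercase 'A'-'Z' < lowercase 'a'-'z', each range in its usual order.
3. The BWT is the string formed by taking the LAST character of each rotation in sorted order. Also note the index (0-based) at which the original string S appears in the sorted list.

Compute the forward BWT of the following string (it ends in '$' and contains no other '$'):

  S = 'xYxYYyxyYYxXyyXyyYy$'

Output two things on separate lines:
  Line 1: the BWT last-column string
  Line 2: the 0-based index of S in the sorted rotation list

Answer: yxyyxYxyYYY$yYyxyYXX
11

Derivation:
All 20 rotations (rotation i = S[i:]+S[:i]):
  rot[0] = xYxYYyxyYYxXyyXyyYy$
  rot[1] = YxYYyxyYYxXyyXyyYy$x
  rot[2] = xYYyxyYYxXyyXyyYy$xY
  rot[3] = YYyxyYYxXyyXyyYy$xYx
  rot[4] = YyxyYYxXyyXyyYy$xYxY
  rot[5] = yxyYYxXyyXyyYy$xYxYY
  rot[6] = xyYYxXyyXyyYy$xYxYYy
  rot[7] = yYYxXyyXyyYy$xYxYYyx
  rot[8] = YYxXyyXyyYy$xYxYYyxy
  rot[9] = YxXyyXyyYy$xYxYYyxyY
  rot[10] = xXyyXyyYy$xYxYYyxyYY
  rot[11] = XyyXyyYy$xYxYYyxyYYx
  rot[12] = yyXyyYy$xYxYYyxyYYxX
  rot[13] = yXyyYy$xYxYYyxyYYxXy
  rot[14] = XyyYy$xYxYYyxyYYxXyy
  rot[15] = yyYy$xYxYYyxyYYxXyyX
  rot[16] = yYy$xYxYYyxyYYxXyyXy
  rot[17] = Yy$xYxYYyxyYYxXyyXyy
  rot[18] = y$xYxYYyxyYYxXyyXyyY
  rot[19] = $xYxYYyxyYYxXyyXyyYy
Sorted (with $ < everything):
  sorted[0] = $xYxYYyxyYYxXyyXyyYy  (last char: 'y')
  sorted[1] = XyyXyyYy$xYxYYyxyYYx  (last char: 'x')
  sorted[2] = XyyYy$xYxYYyxyYYxXyy  (last char: 'y')
  sorted[3] = YYxXyyXyyYy$xYxYYyxy  (last char: 'y')
  sorted[4] = YYyxyYYxXyyXyyYy$xYx  (last char: 'x')
  sorted[5] = YxXyyXyyYy$xYxYYyxyY  (last char: 'Y')
  sorted[6] = YxYYyxyYYxXyyXyyYy$x  (last char: 'x')
  sorted[7] = Yy$xYxYYyxyYYxXyyXyy  (last char: 'y')
  sorted[8] = YyxyYYxXyyXyyYy$xYxY  (last char: 'Y')
  sorted[9] = xXyyXyyYy$xYxYYyxyYY  (last char: 'Y')
  sorted[10] = xYYyxyYYxXyyXyyYy$xY  (last char: 'Y')
  sorted[11] = xYxYYyxyYYxXyyXyyYy$  (last char: '$')
  sorted[12] = xyYYxXyyXyyYy$xYxYYy  (last char: 'y')
  sorted[13] = y$xYxYYyxyYYxXyyXyyY  (last char: 'Y')
  sorted[14] = yXyyYy$xYxYYyxyYYxXy  (last char: 'y')
  sorted[15] = yYYxXyyXyyYy$xYxYYyx  (last char: 'x')
  sorted[16] = yYy$xYxYYyxyYYxXyyXy  (last char: 'y')
  sorted[17] = yxyYYxXyyXyyYy$xYxYY  (last char: 'Y')
  sorted[18] = yyXyyYy$xYxYYyxyYYxX  (last char: 'X')
  sorted[19] = yyYy$xYxYYyxyYYxXyyX  (last char: 'X')
Last column: yxyyxYxyYYY$yYyxyYXX
Original string S is at sorted index 11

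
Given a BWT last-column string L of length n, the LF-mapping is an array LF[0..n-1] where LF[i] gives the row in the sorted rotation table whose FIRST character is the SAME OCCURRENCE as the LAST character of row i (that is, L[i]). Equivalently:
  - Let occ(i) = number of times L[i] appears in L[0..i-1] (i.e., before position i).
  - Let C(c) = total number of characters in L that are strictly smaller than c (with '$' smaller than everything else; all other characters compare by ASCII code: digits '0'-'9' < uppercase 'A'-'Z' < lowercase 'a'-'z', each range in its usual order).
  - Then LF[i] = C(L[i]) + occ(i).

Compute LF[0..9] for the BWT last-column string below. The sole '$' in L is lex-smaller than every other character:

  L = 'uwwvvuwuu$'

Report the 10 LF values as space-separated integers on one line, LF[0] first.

Answer: 1 7 8 5 6 2 9 3 4 0

Derivation:
Char counts: '$':1, 'u':4, 'v':2, 'w':3
C (first-col start): C('$')=0, C('u')=1, C('v')=5, C('w')=7
L[0]='u': occ=0, LF[0]=C('u')+0=1+0=1
L[1]='w': occ=0, LF[1]=C('w')+0=7+0=7
L[2]='w': occ=1, LF[2]=C('w')+1=7+1=8
L[3]='v': occ=0, LF[3]=C('v')+0=5+0=5
L[4]='v': occ=1, LF[4]=C('v')+1=5+1=6
L[5]='u': occ=1, LF[5]=C('u')+1=1+1=2
L[6]='w': occ=2, LF[6]=C('w')+2=7+2=9
L[7]='u': occ=2, LF[7]=C('u')+2=1+2=3
L[8]='u': occ=3, LF[8]=C('u')+3=1+3=4
L[9]='$': occ=0, LF[9]=C('$')+0=0+0=0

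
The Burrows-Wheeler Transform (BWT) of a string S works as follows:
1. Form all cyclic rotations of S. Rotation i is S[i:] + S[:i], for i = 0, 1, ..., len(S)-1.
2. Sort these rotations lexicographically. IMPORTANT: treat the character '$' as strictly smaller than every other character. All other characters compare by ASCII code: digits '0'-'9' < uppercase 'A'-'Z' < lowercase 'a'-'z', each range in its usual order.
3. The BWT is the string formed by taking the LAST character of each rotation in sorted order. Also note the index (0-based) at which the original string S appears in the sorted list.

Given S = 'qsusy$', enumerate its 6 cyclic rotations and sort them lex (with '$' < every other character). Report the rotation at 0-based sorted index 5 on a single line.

Answer: y$qsus

Derivation:
All 6 rotations (rotation i = S[i:]+S[:i]):
  rot[0] = qsusy$
  rot[1] = susy$q
  rot[2] = usy$qs
  rot[3] = sy$qsu
  rot[4] = y$qsus
  rot[5] = $qsusy
Sorted (with $ < everything):
  sorted[0] = $qsusy
  sorted[1] = qsusy$
  sorted[2] = susy$q
  sorted[3] = sy$qsu
  sorted[4] = usy$qs
  sorted[5] = y$qsus
sorted[5] = y$qsus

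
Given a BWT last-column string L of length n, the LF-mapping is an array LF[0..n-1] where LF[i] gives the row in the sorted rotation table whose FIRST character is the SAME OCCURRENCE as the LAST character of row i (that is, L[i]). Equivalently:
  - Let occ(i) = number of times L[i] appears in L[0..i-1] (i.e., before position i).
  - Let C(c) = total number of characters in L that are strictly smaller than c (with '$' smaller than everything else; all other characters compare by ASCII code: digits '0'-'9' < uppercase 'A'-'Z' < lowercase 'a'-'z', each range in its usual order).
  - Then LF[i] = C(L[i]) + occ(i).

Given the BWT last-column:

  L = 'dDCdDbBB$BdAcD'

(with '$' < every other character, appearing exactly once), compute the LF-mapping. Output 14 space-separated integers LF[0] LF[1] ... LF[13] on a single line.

Answer: 11 6 5 12 7 9 2 3 0 4 13 1 10 8

Derivation:
Char counts: '$':1, 'A':1, 'B':3, 'C':1, 'D':3, 'b':1, 'c':1, 'd':3
C (first-col start): C('$')=0, C('A')=1, C('B')=2, C('C')=5, C('D')=6, C('b')=9, C('c')=10, C('d')=11
L[0]='d': occ=0, LF[0]=C('d')+0=11+0=11
L[1]='D': occ=0, LF[1]=C('D')+0=6+0=6
L[2]='C': occ=0, LF[2]=C('C')+0=5+0=5
L[3]='d': occ=1, LF[3]=C('d')+1=11+1=12
L[4]='D': occ=1, LF[4]=C('D')+1=6+1=7
L[5]='b': occ=0, LF[5]=C('b')+0=9+0=9
L[6]='B': occ=0, LF[6]=C('B')+0=2+0=2
L[7]='B': occ=1, LF[7]=C('B')+1=2+1=3
L[8]='$': occ=0, LF[8]=C('$')+0=0+0=0
L[9]='B': occ=2, LF[9]=C('B')+2=2+2=4
L[10]='d': occ=2, LF[10]=C('d')+2=11+2=13
L[11]='A': occ=0, LF[11]=C('A')+0=1+0=1
L[12]='c': occ=0, LF[12]=C('c')+0=10+0=10
L[13]='D': occ=2, LF[13]=C('D')+2=6+2=8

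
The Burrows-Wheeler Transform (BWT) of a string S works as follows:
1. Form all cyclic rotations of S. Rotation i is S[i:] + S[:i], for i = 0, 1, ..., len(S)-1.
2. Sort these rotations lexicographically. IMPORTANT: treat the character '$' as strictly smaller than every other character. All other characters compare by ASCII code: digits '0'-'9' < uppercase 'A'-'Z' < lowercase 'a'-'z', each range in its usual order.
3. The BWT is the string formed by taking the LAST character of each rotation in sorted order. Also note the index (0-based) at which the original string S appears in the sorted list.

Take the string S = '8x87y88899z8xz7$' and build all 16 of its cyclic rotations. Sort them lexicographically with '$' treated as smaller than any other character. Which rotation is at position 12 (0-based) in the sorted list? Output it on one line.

Answer: xz7$8x87y88899z8

Derivation:
All 16 rotations (rotation i = S[i:]+S[:i]):
  rot[0] = 8x87y88899z8xz7$
  rot[1] = x87y88899z8xz7$8
  rot[2] = 87y88899z8xz7$8x
  rot[3] = 7y88899z8xz7$8x8
  rot[4] = y88899z8xz7$8x87
  rot[5] = 88899z8xz7$8x87y
  rot[6] = 8899z8xz7$8x87y8
  rot[7] = 899z8xz7$8x87y88
  rot[8] = 99z8xz7$8x87y888
  rot[9] = 9z8xz7$8x87y8889
  rot[10] = z8xz7$8x87y88899
  rot[11] = 8xz7$8x87y88899z
  rot[12] = xz7$8x87y88899z8
  rot[13] = z7$8x87y88899z8x
  rot[14] = 7$8x87y88899z8xz
  rot[15] = $8x87y88899z8xz7
Sorted (with $ < everything):
  sorted[0] = $8x87y88899z8xz7
  sorted[1] = 7$8x87y88899z8xz
  sorted[2] = 7y88899z8xz7$8x8
  sorted[3] = 87y88899z8xz7$8x
  sorted[4] = 88899z8xz7$8x87y
  sorted[5] = 8899z8xz7$8x87y8
  sorted[6] = 899z8xz7$8x87y88
  sorted[7] = 8x87y88899z8xz7$
  sorted[8] = 8xz7$8x87y88899z
  sorted[9] = 99z8xz7$8x87y888
  sorted[10] = 9z8xz7$8x87y8889
  sorted[11] = x87y88899z8xz7$8
  sorted[12] = xz7$8x87y88899z8
  sorted[13] = y88899z8xz7$8x87
  sorted[14] = z7$8x87y88899z8x
  sorted[15] = z8xz7$8x87y88899
sorted[12] = xz7$8x87y88899z8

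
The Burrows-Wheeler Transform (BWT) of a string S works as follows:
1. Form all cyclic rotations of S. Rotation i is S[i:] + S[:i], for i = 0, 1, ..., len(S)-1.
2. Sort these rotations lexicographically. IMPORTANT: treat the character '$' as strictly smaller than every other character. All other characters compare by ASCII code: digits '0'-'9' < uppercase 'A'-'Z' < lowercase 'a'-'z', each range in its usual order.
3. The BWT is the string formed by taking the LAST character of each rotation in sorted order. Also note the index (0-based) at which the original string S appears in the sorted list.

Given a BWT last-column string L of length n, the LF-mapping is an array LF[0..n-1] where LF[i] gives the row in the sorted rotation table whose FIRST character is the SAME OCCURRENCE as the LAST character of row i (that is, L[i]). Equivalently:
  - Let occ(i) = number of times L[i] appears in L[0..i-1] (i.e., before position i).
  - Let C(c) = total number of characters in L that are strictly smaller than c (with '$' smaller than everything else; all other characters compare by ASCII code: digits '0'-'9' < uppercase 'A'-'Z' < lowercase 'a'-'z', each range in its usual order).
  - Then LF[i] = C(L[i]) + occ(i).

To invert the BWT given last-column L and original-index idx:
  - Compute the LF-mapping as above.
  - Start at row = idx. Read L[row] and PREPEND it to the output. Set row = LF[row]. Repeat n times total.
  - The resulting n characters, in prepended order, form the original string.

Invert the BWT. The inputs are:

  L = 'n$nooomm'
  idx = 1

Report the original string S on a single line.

LF mapping: 3 0 4 5 6 7 1 2
Walk LF starting at row 1, prepending L[row]:
  step 1: row=1, L[1]='$', prepend. Next row=LF[1]=0
  step 2: row=0, L[0]='n', prepend. Next row=LF[0]=3
  step 3: row=3, L[3]='o', prepend. Next row=LF[3]=5
  step 4: row=5, L[5]='o', prepend. Next row=LF[5]=7
  step 5: row=7, L[7]='m', prepend. Next row=LF[7]=2
  step 6: row=2, L[2]='n', prepend. Next row=LF[2]=4
  step 7: row=4, L[4]='o', prepend. Next row=LF[4]=6
  step 8: row=6, L[6]='m', prepend. Next row=LF[6]=1
Reversed output: monmoon$

Answer: monmoon$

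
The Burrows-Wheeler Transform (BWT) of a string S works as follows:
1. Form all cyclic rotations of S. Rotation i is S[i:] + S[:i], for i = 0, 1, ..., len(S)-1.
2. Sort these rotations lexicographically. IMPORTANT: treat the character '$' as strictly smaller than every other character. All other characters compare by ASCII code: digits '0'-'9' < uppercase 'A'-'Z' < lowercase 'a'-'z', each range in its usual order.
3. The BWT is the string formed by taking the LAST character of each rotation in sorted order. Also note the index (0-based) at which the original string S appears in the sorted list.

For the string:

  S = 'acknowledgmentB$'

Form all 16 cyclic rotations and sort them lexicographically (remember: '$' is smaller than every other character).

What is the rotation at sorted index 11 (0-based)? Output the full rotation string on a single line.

All 16 rotations (rotation i = S[i:]+S[:i]):
  rot[0] = acknowledgmentB$
  rot[1] = cknowledgmentB$a
  rot[2] = knowledgmentB$ac
  rot[3] = nowledgmentB$ack
  rot[4] = owledgmentB$ackn
  rot[5] = wledgmentB$ackno
  rot[6] = ledgmentB$acknow
  rot[7] = edgmentB$acknowl
  rot[8] = dgmentB$acknowle
  rot[9] = gmentB$acknowled
  rot[10] = mentB$acknowledg
  rot[11] = entB$acknowledgm
  rot[12] = ntB$acknowledgme
  rot[13] = tB$acknowledgmen
  rot[14] = B$acknowledgment
  rot[15] = $acknowledgmentB
Sorted (with $ < everything):
  sorted[0] = $acknowledgmentB
  sorted[1] = B$acknowledgment
  sorted[2] = acknowledgmentB$
  sorted[3] = cknowledgmentB$a
  sorted[4] = dgmentB$acknowle
  sorted[5] = edgmentB$acknowl
  sorted[6] = entB$acknowledgm
  sorted[7] = gmentB$acknowled
  sorted[8] = knowledgmentB$ac
  sorted[9] = ledgmentB$acknow
  sorted[10] = mentB$acknowledg
  sorted[11] = nowledgmentB$ack
  sorted[12] = ntB$acknowledgme
  sorted[13] = owledgmentB$ackn
  sorted[14] = tB$acknowledgmen
  sorted[15] = wledgmentB$ackno
sorted[11] = nowledgmentB$ack

Answer: nowledgmentB$ack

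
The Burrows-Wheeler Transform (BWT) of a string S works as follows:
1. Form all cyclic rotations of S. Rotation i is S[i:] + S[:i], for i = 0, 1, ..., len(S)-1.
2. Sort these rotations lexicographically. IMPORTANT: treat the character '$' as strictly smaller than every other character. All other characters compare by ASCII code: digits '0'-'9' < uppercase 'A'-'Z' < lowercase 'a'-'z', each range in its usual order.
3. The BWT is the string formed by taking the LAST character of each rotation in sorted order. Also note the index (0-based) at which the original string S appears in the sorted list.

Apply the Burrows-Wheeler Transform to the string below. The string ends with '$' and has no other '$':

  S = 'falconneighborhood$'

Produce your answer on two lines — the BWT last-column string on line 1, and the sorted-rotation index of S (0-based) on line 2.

Answer: dfhlon$igreanoochbo
6

Derivation:
All 19 rotations (rotation i = S[i:]+S[:i]):
  rot[0] = falconneighborhood$
  rot[1] = alconneighborhood$f
  rot[2] = lconneighborhood$fa
  rot[3] = conneighborhood$fal
  rot[4] = onneighborhood$falc
  rot[5] = nneighborhood$falco
  rot[6] = neighborhood$falcon
  rot[7] = eighborhood$falconn
  rot[8] = ighborhood$falconne
  rot[9] = ghborhood$falconnei
  rot[10] = hborhood$falconneig
  rot[11] = borhood$falconneigh
  rot[12] = orhood$falconneighb
  rot[13] = rhood$falconneighbo
  rot[14] = hood$falconneighbor
  rot[15] = ood$falconneighborh
  rot[16] = od$falconneighborho
  rot[17] = d$falconneighborhoo
  rot[18] = $falconneighborhood
Sorted (with $ < everything):
  sorted[0] = $falconneighborhood  (last char: 'd')
  sorted[1] = alconneighborhood$f  (last char: 'f')
  sorted[2] = borhood$falconneigh  (last char: 'h')
  sorted[3] = conneighborhood$fal  (last char: 'l')
  sorted[4] = d$falconneighborhoo  (last char: 'o')
  sorted[5] = eighborhood$falconn  (last char: 'n')
  sorted[6] = falconneighborhood$  (last char: '$')
  sorted[7] = ghborhood$falconnei  (last char: 'i')
  sorted[8] = hborhood$falconneig  (last char: 'g')
  sorted[9] = hood$falconneighbor  (last char: 'r')
  sorted[10] = ighborhood$falconne  (last char: 'e')
  sorted[11] = lconneighborhood$fa  (last char: 'a')
  sorted[12] = neighborhood$falcon  (last char: 'n')
  sorted[13] = nneighborhood$falco  (last char: 'o')
  sorted[14] = od$falconneighborho  (last char: 'o')
  sorted[15] = onneighborhood$falc  (last char: 'c')
  sorted[16] = ood$falconneighborh  (last char: 'h')
  sorted[17] = orhood$falconneighb  (last char: 'b')
  sorted[18] = rhood$falconneighbo  (last char: 'o')
Last column: dfhlon$igreanoochbo
Original string S is at sorted index 6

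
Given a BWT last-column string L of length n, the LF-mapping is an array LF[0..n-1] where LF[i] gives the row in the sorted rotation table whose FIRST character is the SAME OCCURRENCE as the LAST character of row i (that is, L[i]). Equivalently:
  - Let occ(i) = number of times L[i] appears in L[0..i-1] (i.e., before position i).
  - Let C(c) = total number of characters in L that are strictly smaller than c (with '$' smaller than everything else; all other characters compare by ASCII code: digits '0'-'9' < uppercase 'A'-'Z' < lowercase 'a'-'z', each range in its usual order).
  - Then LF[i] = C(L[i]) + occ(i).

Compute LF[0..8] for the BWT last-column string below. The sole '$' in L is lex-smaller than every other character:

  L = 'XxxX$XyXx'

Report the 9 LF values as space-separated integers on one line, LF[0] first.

Char counts: '$':1, 'X':4, 'x':3, 'y':1
C (first-col start): C('$')=0, C('X')=1, C('x')=5, C('y')=8
L[0]='X': occ=0, LF[0]=C('X')+0=1+0=1
L[1]='x': occ=0, LF[1]=C('x')+0=5+0=5
L[2]='x': occ=1, LF[2]=C('x')+1=5+1=6
L[3]='X': occ=1, LF[3]=C('X')+1=1+1=2
L[4]='$': occ=0, LF[4]=C('$')+0=0+0=0
L[5]='X': occ=2, LF[5]=C('X')+2=1+2=3
L[6]='y': occ=0, LF[6]=C('y')+0=8+0=8
L[7]='X': occ=3, LF[7]=C('X')+3=1+3=4
L[8]='x': occ=2, LF[8]=C('x')+2=5+2=7

Answer: 1 5 6 2 0 3 8 4 7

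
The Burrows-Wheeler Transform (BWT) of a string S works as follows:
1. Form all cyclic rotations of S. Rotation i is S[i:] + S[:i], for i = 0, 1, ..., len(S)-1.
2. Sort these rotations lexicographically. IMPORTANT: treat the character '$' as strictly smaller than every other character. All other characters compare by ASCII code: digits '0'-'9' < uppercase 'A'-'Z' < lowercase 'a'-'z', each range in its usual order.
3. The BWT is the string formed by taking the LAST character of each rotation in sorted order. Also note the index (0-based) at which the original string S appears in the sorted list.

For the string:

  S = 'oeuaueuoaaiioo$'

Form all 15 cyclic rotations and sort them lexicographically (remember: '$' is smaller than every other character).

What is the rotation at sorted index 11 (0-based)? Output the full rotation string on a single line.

All 15 rotations (rotation i = S[i:]+S[:i]):
  rot[0] = oeuaueuoaaiioo$
  rot[1] = euaueuoaaiioo$o
  rot[2] = uaueuoaaiioo$oe
  rot[3] = aueuoaaiioo$oeu
  rot[4] = ueuoaaiioo$oeua
  rot[5] = euoaaiioo$oeuau
  rot[6] = uoaaiioo$oeuaue
  rot[7] = oaaiioo$oeuaueu
  rot[8] = aaiioo$oeuaueuo
  rot[9] = aiioo$oeuaueuoa
  rot[10] = iioo$oeuaueuoaa
  rot[11] = ioo$oeuaueuoaai
  rot[12] = oo$oeuaueuoaaii
  rot[13] = o$oeuaueuoaaiio
  rot[14] = $oeuaueuoaaiioo
Sorted (with $ < everything):
  sorted[0] = $oeuaueuoaaiioo
  sorted[1] = aaiioo$oeuaueuo
  sorted[2] = aiioo$oeuaueuoa
  sorted[3] = aueuoaaiioo$oeu
  sorted[4] = euaueuoaaiioo$o
  sorted[5] = euoaaiioo$oeuau
  sorted[6] = iioo$oeuaueuoaa
  sorted[7] = ioo$oeuaueuoaai
  sorted[8] = o$oeuaueuoaaiio
  sorted[9] = oaaiioo$oeuaueu
  sorted[10] = oeuaueuoaaiioo$
  sorted[11] = oo$oeuaueuoaaii
  sorted[12] = uaueuoaaiioo$oe
  sorted[13] = ueuoaaiioo$oeua
  sorted[14] = uoaaiioo$oeuaue
sorted[11] = oo$oeuaueuoaaii

Answer: oo$oeuaueuoaaii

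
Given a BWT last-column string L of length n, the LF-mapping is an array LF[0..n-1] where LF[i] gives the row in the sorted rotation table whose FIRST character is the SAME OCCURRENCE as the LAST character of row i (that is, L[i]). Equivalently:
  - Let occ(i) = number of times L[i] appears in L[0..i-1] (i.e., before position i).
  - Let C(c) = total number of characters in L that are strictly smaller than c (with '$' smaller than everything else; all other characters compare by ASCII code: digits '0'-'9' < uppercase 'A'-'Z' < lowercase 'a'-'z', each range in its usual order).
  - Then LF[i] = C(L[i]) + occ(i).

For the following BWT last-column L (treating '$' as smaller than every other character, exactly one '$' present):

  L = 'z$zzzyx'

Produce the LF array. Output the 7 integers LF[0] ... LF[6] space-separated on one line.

Answer: 3 0 4 5 6 2 1

Derivation:
Char counts: '$':1, 'x':1, 'y':1, 'z':4
C (first-col start): C('$')=0, C('x')=1, C('y')=2, C('z')=3
L[0]='z': occ=0, LF[0]=C('z')+0=3+0=3
L[1]='$': occ=0, LF[1]=C('$')+0=0+0=0
L[2]='z': occ=1, LF[2]=C('z')+1=3+1=4
L[3]='z': occ=2, LF[3]=C('z')+2=3+2=5
L[4]='z': occ=3, LF[4]=C('z')+3=3+3=6
L[5]='y': occ=0, LF[5]=C('y')+0=2+0=2
L[6]='x': occ=0, LF[6]=C('x')+0=1+0=1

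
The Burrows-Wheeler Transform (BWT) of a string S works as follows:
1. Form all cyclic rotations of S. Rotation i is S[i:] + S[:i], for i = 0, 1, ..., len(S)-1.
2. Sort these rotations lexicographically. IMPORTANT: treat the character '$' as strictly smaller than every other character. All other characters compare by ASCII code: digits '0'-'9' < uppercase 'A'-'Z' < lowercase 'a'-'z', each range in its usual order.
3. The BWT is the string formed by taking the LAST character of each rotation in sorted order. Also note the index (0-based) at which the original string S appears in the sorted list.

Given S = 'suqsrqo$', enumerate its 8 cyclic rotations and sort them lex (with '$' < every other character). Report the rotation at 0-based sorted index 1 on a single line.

Answer: o$suqsrq

Derivation:
All 8 rotations (rotation i = S[i:]+S[:i]):
  rot[0] = suqsrqo$
  rot[1] = uqsrqo$s
  rot[2] = qsrqo$su
  rot[3] = srqo$suq
  rot[4] = rqo$suqs
  rot[5] = qo$suqsr
  rot[6] = o$suqsrq
  rot[7] = $suqsrqo
Sorted (with $ < everything):
  sorted[0] = $suqsrqo
  sorted[1] = o$suqsrq
  sorted[2] = qo$suqsr
  sorted[3] = qsrqo$su
  sorted[4] = rqo$suqs
  sorted[5] = srqo$suq
  sorted[6] = suqsrqo$
  sorted[7] = uqsrqo$s
sorted[1] = o$suqsrq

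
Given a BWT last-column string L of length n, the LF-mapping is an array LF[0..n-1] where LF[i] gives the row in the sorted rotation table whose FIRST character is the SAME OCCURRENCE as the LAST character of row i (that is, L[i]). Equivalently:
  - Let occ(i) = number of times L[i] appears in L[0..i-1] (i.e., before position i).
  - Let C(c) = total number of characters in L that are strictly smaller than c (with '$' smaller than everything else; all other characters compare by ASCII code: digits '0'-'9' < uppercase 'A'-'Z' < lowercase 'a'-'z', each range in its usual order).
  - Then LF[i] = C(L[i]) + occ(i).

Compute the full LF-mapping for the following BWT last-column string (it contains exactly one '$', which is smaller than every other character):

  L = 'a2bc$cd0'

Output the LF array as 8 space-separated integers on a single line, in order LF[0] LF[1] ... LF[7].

Answer: 3 2 4 5 0 6 7 1

Derivation:
Char counts: '$':1, '0':1, '2':1, 'a':1, 'b':1, 'c':2, 'd':1
C (first-col start): C('$')=0, C('0')=1, C('2')=2, C('a')=3, C('b')=4, C('c')=5, C('d')=7
L[0]='a': occ=0, LF[0]=C('a')+0=3+0=3
L[1]='2': occ=0, LF[1]=C('2')+0=2+0=2
L[2]='b': occ=0, LF[2]=C('b')+0=4+0=4
L[3]='c': occ=0, LF[3]=C('c')+0=5+0=5
L[4]='$': occ=0, LF[4]=C('$')+0=0+0=0
L[5]='c': occ=1, LF[5]=C('c')+1=5+1=6
L[6]='d': occ=0, LF[6]=C('d')+0=7+0=7
L[7]='0': occ=0, LF[7]=C('0')+0=1+0=1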